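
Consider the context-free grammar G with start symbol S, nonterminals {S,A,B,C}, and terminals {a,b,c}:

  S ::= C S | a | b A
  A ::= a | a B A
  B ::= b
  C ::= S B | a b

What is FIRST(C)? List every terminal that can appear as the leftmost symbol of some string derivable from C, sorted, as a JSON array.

FIRST iteration:
round 1:
  A via A→a: +{a}
  B via B→b: +{b}
  C via C→a b: +{a}
  S via S→C S: +{a}
  S via S→b A: +{b}
  FIRST[S]={a,b}  FIRST[A]={a}  FIRST[B]={b}  FIRST[C]={a}
round 2:
  C via C→S B: +{b}
  FIRST[S]={a,b}  FIRST[A]={a}  FIRST[B]={b}  FIRST[C]={a,b}
round 3: — fixpoint
  FIRST[S]={a,b}  FIRST[A]={a}  FIRST[B]={b}  FIRST[C]={a,b}

FIRST(C) = ["a", "b"]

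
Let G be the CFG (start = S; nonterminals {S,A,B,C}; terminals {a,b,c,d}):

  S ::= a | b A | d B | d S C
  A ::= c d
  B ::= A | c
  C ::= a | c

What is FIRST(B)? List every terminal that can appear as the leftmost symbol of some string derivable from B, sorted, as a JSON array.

FIRST iteration:
iter 1:
  A via A→c d: +{c}
  B via B→A: +{c}
  C via C→a: +{a}
  C via C→c: +{c}
  S via S→a: +{a}
  S via S→b A: +{b}
  S via S→d B: +{d}
  S: {a,b,d}  A: {c}  B: {c}  C: {a,c}
iter 2: done
  S: {a,b,d}  A: {c}  B: {c}  C: {a,c}

FIRST(B) = ["c"]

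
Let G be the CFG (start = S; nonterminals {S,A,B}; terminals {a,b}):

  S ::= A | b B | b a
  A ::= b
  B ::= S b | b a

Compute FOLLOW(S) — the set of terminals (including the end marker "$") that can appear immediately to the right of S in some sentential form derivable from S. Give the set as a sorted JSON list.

FIRST iteration:
round 1:
  A via A→b: +{b}
  B via B→b a: +{b}
  S via S→A: +{b}
  FIRST(S)={b}  FIRST(A)={b}  FIRST(B)={b}
round 2: done
  FIRST(S)={b}  FIRST(A)={b}  FIRST(B)={b}

Compute FOLLOW by fixpoint:
seed FOLLOW(S) with $
[1]
  B→S b: FOLLOW(S) ⊇ FIRST(b) = {b}; new: +{b}
  S→A: FOLLOW(A) ⊇ FOLLOW(S) ⊇ {$,b}; new: +{$,b}
  S→b B: FOLLOW(B) ⊇ FOLLOW(S) ⊇ {$,b}; new: +{$,b}
  FOLLOW(S)={$,b}  FOLLOW(A)={$,b}  FOLLOW(B)={$,b}
[2] (stable)
  FOLLOW(S)={$,b}  FOLLOW(A)={$,b}  FOLLOW(B)={$,b}

FOLLOW(S) = ["$", "b"]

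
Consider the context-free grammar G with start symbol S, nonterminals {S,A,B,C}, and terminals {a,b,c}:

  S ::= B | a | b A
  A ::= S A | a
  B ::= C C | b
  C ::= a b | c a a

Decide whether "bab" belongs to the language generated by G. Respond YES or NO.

CNF form of G:
  S -> C C | T1 A | a | b
  A -> S A | a
  B -> C C | b
  C -> T0 T1 | T2 X3
  T0 -> a
  T1 -> b
  T2 -> c
  X3 -> T0 T0

Fill CYK table bottom-up:
  cell(0,0) b: {B,S,T1}  orig:{B,S}
  cell(1,1) a: {A,S,T0}  orig:{A,S}
  cell(2,2) b: {B,S,T1}  orig:{B,S}
  cell(0,1) ba: {A,S}
  cell(1,2) ab: {C}
  cell(0,2) bab: ∅

S ∉ T[0,2] ⇒ NO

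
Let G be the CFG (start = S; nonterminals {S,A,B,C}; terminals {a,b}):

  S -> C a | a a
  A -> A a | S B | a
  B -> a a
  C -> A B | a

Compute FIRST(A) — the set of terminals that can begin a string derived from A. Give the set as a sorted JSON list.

FIRST sets, iterate to fixpoint:
pass 1:
  A via A→a: +{a}
  B via B→a a: +{a}
  C via C→A B: +{a}
  S via S→C a: +{a}
  FIRST(S)={a}  FIRST(A)={a}  FIRST(B)={a}  FIRST(C)={a}
pass 2: (stable)
  FIRST(S)={a}  FIRST(A)={a}  FIRST(B)={a}  FIRST(C)={a}

FIRST(A) = ["a"]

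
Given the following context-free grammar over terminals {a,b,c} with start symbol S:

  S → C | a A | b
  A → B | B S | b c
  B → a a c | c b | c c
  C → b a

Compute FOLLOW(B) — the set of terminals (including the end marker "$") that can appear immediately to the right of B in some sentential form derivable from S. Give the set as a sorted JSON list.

FIRST sets, iterate to fixpoint:
pass 1:
  A via A→b c: +{b}
  B via B→a a c: +{a}
  B via B→c b: +{c}
  C via C→b a: +{b}
  S via S→C: +{b}
  S via S→a A: +{a}
  FIRST[S]={a,b}  FIRST[A]={b}  FIRST[B]={a,c}  FIRST[C]={b}
pass 2:
  A via A→B: +{a,c}
  FIRST[S]={a,b}  FIRST[A]={a,b,c}  FIRST[B]={a,c}  FIRST[C]={b}
pass 3: done
  FIRST[S]={a,b}  FIRST[A]={a,b,c}  FIRST[B]={a,c}  FIRST[C]={b}

FOLLOW sets:
initialize: $ ∈ FOLLOW(S)
iter 1:
  A→B S: FOLLOW(B) ⊇ FIRST(S) = {a,b}; new: +{a,b}
  S→C: FOLLOW(C) ⊇ FOLLOW(S) ⊇ {$}; new: +{$}
  S→a A: FOLLOW(A) ⊇ FOLLOW(S) ⊇ {$}; new: +{$}
  FOLLOW[S]={$}  FOLLOW[A]={$}  FOLLOW[B]={a,b}  FOLLOW[C]={$}
iter 2:
  A→B: FOLLOW(B) ⊇ FOLLOW(A) ⊇ {$}; new: +{$}
  FOLLOW[S]={$}  FOLLOW[A]={$}  FOLLOW[B]={$,a,b}  FOLLOW[C]={$}
iter 3: done
  FOLLOW[S]={$}  FOLLOW[A]={$}  FOLLOW[B]={$,a,b}  FOLLOW[C]={$}

FOLLOW(B) = ["$", "a", "b"]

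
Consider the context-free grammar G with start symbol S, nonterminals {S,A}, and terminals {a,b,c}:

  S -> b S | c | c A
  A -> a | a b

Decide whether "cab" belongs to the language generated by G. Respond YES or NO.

Convert to CNF:
  S -> T1 S | T2 A | c
  A -> T0 T1 | a
  T0 -> a
  T1 -> b
  T2 -> c

CYK table (by increasing span):
  [0..0]={S,T2}  "c"  orig:{S}
  [1..1]={A,T0}  "a"  orig:{A}
  [2..2]={T1}  "b"  orig:{}
  [0..1]={S}  "ca"
  [1..2]={A}  "ab"
  [0..2]={S}  "cab"

S ∈ T[0,2] ⇒ YES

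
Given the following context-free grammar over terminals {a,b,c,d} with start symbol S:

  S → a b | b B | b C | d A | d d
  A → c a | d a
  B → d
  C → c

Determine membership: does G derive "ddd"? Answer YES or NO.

CNF form of G:
  S -> T1 T3 | T2 A | T2 T2 | T3 B | T3 C
  A -> T0 T1 | T2 T1
  B -> d
  C -> c
  T0 -> c
  T1 -> a
  T2 -> d
  T3 -> b

CYK table (by increasing span):
  [0..0]={B,T2}  "d"  orig:{B}
  [1..1]={B,T2}  "d"  orig:{B}
  [2..2]={B,T2}  "d"  orig:{B}
  [0..1]={S}  "dd"
  [1..2]={S}  "dd"
  [0..2]=∅  "ddd"

S ∉ T[0,2] ⇒ NO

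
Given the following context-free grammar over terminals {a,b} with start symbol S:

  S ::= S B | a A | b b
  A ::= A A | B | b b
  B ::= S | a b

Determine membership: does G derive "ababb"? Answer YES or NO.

CNF form of G:
  S -> S B | T0 A | T1 T1
  A -> A A | S B | T0 A | T0 T1 | T1 T1
  B -> S B | T0 A | T0 T1 | T1 T1
  T0 -> a
  T1 -> b

Fill CYK table bottom-up:
  cell(0,0) a: {T0}  orig:{}
  cell(1,1) b: {T1}  orig:{}
  cell(2,2) a: {T0}  orig:{}
  cell(3,3) b: {T1}  orig:{}
  cell(4,4) b: {T1}  orig:{}
  cell(0,1) ab: {A,B}
  cell(1,2) ba: ∅
  cell(2,3) ab: {A,B}
  cell(3,4) bb: {A,B,S}
  cell(0,2) aba: ∅
  cell(1,3) bab: ∅
  cell(2,4) abb: {A,B,S}
  cell(0,3) abab: {A}
  cell(1,4) babb: ∅
  cell(0,4) ababb: {A}

S ∉ T[0,4] ⇒ NO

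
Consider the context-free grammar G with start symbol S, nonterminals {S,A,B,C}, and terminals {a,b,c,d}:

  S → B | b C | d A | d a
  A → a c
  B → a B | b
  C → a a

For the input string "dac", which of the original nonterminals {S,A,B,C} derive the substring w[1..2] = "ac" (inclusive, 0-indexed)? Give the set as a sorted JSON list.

Convert to CNF:
  S -> T0 B | T2 C | T3 A | T3 T0 | b
  A -> T0 T1
  B -> T0 B | b
  C -> T0 T0
  T0 -> a
  T1 -> c
  T2 -> b
  T3 -> d

CYK table (by increasing span), restricted to cells inside w[1..2]:
  cell(1,1) a: {T0}  orig:{}
  cell(2,2) c: {T1}  orig:{}
  cell(1,2) ac: {A}

Original NTs in T[1,2] deriving "ac": ["A"]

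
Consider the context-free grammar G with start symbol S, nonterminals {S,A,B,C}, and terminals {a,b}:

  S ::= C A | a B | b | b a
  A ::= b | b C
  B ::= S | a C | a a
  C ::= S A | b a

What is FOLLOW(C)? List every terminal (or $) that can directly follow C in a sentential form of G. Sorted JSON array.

Compute FIRST by fixpoint:
round 1:
  A via A→b: +{b}
  B via B→a C: +{a}
  C via C→b a: +{b}
  S via S→C A: +{b}
  S via S→a B: +{a}
  FIRST[S]={a,b}  FIRST[A]={b}  FIRST[B]={a}  FIRST[C]={b}
round 2:
  B via B→S: +{b}
  C via C→S A: +{a}
  FIRST[S]={a,b}  FIRST[A]={b}  FIRST[B]={a,b}  FIRST[C]={a,b}
round 3: done
  FIRST[S]={a,b}  FIRST[A]={b}  FIRST[B]={a,b}  FIRST[C]={a,b}

FOLLOW iteration:
seed FOLLOW(S) with $
iter 1:
  C→S A: FOLLOW(S) ⊇ FIRST(A) = {b}; new: +{b}
  S→C A: FOLLOW(C) ⊇ FIRST(A) = {b}; new: +{b}
  S→C A: FOLLOW(A) ⊇ FOLLOW(S) ⊇ {$,b}; new: +{$,b}
  S→a B: FOLLOW(B) ⊇ FOLLOW(S) ⊇ {$,b}; new: +{$,b}
  S: {$,b}  A: {$,b}  B: {$,b}  C: {b}
iter 2:
  A→b C: FOLLOW(C) ⊇ FOLLOW(A) ⊇ {$,b}; new: +{$}
  S: {$,b}  A: {$,b}  B: {$,b}  C: {$,b}
iter 3: done
  S: {$,b}  A: {$,b}  B: {$,b}  C: {$,b}

FOLLOW(C) = ["$", "b"]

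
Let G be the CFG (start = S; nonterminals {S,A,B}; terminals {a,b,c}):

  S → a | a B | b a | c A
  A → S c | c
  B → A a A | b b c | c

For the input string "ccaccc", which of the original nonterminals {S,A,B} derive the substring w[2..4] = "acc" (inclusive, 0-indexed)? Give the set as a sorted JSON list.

Convert to CNF:
  S -> T0 A | T1 B | T2 T1 | a
  A -> S T0 | c
  B -> A X3 | T2 X4 | c
  T0 -> c
  T1 -> a
  T2 -> b
  X3 -> T1 A
  X4 -> T2 T0

CYK table (by increasing span) — only the sub-triangle for w[2..4]:
  [2..2]={S,T1}  "a"  orig:{S}
  [3..3]={A,B,T0}  "c"  orig:{A,B}
  [4..4]={A,B,T0}  "c"  orig:{A,B}
  [2..3]={A,S,X3}  "ac"  orig:{A,S}
  [3..4]={S}  "cc"
  [2..4]={A}  "acc"

Original NTs in T[2,4] deriving "acc": ["A"]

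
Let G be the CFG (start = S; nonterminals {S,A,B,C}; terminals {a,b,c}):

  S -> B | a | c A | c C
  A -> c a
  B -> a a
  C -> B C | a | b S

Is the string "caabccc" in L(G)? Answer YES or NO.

CNF form of G:
  S -> T0 A | T0 C | T1 T1 | a
  A -> T0 T1
  B -> T1 T1
  C -> B C | T2 S | a
  T0 -> c
  T1 -> a
  T2 -> b

CYK fill:
  cell(0,0) c: {T0}  orig:{}
  cell(1,1) a: {C,S,T1}  orig:{C,S}
  cell(2,2) a: {C,S,T1}  orig:{C,S}
  cell(3,3) b: {T2}  orig:{}
  cell(4,4) c: {T0}  orig:{}
  cell(5,5) c: {T0}  orig:{}
  cell(6,6) c: {T0}  orig:{}
  cell(0,1) ca: {A,S}
  cell(1,2) aa: {B,S}
  cell(2,3) ab: ∅
  cell(3,4) bc: ∅
  cell(4,5) cc: ∅
  cell(5,6) cc: ∅
  cell(0,2) caa: ∅
  cell(1,3) aab: ∅
  cell(2,4) abc: ∅
  cell(3,5) bcc: ∅
  cell(4,6) ccc: ∅
  cell(0,3) caab: ∅
  cell(1,4) aabc: ∅
  cell(2,5) abcc: ∅
  cell(3,6) bccc: ∅
  cell(0,4) caabc: ∅
  cell(1,5) aabcc: ∅
  cell(2,6) abccc: ∅
  cell(0,5) caabcc: ∅
  cell(1,6) aabccc: ∅
  cell(0,6) caabccc: ∅

S ∉ T[0,6] ⇒ NO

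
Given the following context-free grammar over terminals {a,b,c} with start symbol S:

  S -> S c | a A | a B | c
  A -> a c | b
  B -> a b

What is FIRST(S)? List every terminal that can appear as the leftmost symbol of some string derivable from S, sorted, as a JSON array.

Compute FIRST by fixpoint:
iter 1:
  A via A→a c: +{a}
  A via A→b: +{b}
  B via B→a b: +{a}
  S via S→a A: +{a}
  S via S→c: +{c}
  FIRST(S)={a,c}  FIRST(A)={a,b}  FIRST(B)={a}
iter 2: (no change)
  FIRST(S)={a,c}  FIRST(A)={a,b}  FIRST(B)={a}

FIRST(S) = ["a", "c"]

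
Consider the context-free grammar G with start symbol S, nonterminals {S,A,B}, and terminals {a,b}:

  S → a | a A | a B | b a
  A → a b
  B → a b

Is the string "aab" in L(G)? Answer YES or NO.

CNF form of G:
  S -> T0 A | T0 B | T1 T0 | a
  A -> T0 T1
  B -> T0 T1
  T0 -> a
  T1 -> b

CYK table (by increasing span):
  cell(0,0) a: {S,T0}  orig:{S}
  cell(1,1) a: {S,T0}  orig:{S}
  cell(2,2) b: {T1}  orig:{}
  cell(0,1) aa: ∅
  cell(1,2) ab: {A,B}
  cell(0,2) aab: {S}

S ∈ T[0,2] ⇒ YES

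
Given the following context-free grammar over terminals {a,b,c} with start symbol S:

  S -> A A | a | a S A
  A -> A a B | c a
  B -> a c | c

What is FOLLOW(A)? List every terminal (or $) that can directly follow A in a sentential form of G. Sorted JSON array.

FIRST sets, iterate to fixpoint:
[1]
  A via A→c a: +{c}
  B via B→a c: +{a}
  B via B→c: +{c}
  S via S→A A: +{c}
  S via S→a: +{a}
  FIRST[S]={a,c}  FIRST[A]={c}  FIRST[B]={a,c}
[2] (stable)
  FIRST[S]={a,c}  FIRST[A]={c}  FIRST[B]={a,c}

FOLLOW sets:
FOLLOW(S) := {$}
round 1:
  A→A a B: FOLLOW(A) ⊇ FIRST(a) = {a}; new: +{a}
  A→A a B: FOLLOW(B) ⊇ FOLLOW(A) ⊇ {a}; new: +{a}
  S→A A: FOLLOW(A) ⊇ FIRST(A) = {c}; new: +{c}
  S→A A: FOLLOW(A) ⊇ FOLLOW(S) ⊇ {$}; new: +{$}
  S→a S A: FOLLOW(S) ⊇ FIRST(A) = {c}; new: +{c}
  S: {$,c}  A: {$,a,c}  B: {a}
round 2:
  A→A a B: FOLLOW(B) ⊇ FOLLOW(A) ⊇ {$,a,c}; new: +{$,c}
  S: {$,c}  A: {$,a,c}  B: {$,a,c}
round 3: — fixpoint
  S: {$,c}  A: {$,a,c}  B: {$,a,c}

FOLLOW(A) = ["$", "a", "c"]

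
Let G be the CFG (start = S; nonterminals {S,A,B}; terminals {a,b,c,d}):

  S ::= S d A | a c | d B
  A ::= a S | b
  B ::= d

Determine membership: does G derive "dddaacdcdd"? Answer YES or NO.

Convert to CNF:
  S -> S X3 | T0 T2 | T1 B
  A -> T0 S | b
  B -> d
  T0 -> a
  T1 -> d
  T2 -> c
  X3 -> T1 A

CYK fill:
  [0..0]={B,T1}  "d"  orig:{B}
  [1..1]={B,T1}  "d"  orig:{B}
  [2..2]={B,T1}  "d"  orig:{B}
  [3..3]={T0}  "a"  orig:{}
  [4..4]={T0}  "a"  orig:{}
  [5..5]={T2}  "c"  orig:{}
  [6..6]={B,T1}  "d"  orig:{B}
  [7..7]={T2}  "c"  orig:{}
  [8..8]={B,T1}  "d"  orig:{B}
  [9..9]={B,T1}  "d"  orig:{B}
  [0..1]={S}  "dd"
  [1..2]={S}  "dd"
  [2..3]=∅  "da"
  [3..4]=∅  "aa"
  [4..5]={S}  "ac"
  [5..6]=∅  "cd"
  [6..7]=∅  "dc"
  [7..8]=∅  "cd"
  [8..9]={S}  "dd"
  [0..2]=∅  "ddd"
  [1..3]=∅  "dda"
  [2..4]=∅  "daa"
  [3..5]={A}  "aac"
  [4..6]=∅  "acd"
  [5..7]=∅  "cdc"
  [6..8]=∅  "dcd"
  [7..9]=∅  "cdd"
  [0..3]=∅  "ddda"
  [1..4]=∅  "ddaa"
  [2..5]={X3}  "daac"  orig:{}
  [3..6]=∅  "aacd"
  [4..7]=∅  "acdc"
  [5..8]=∅  "cdcd"
  [6..9]=∅  "dcdd"
  [0..4]=∅  "dddaa"
  [1..5]=∅  "ddaac"
  [2..6]=∅  "daacd"
  [3..7]=∅  "aacdc"
  [4..8]=∅  "acdcd"
  [5..9]=∅  "cdcdd"
  [0..5]={S}  "dddaac"
  [1..6]=∅  "ddaacd"
  [2..7]=∅  "daacdc"
  [3..8]=∅  "aacdcd"
  [4..9]=∅  "acdcdd"
  [0..6]=∅  "dddaacd"
  [1..7]=∅  "ddaacdc"
  [2..8]=∅  "daacdcd"
  [3..9]=∅  "aacdcdd"
  [0..7]=∅  "dddaacdc"
  [1..8]=∅  "ddaacdcd"
  [2..9]=∅  "daacdcdd"
  [0..8]=∅  "dddaacdcd"
  [1..9]=∅  "ddaacdcdd"
  [0..9]=∅  "dddaacdcdd"

S ∉ T[0,9] ⇒ NO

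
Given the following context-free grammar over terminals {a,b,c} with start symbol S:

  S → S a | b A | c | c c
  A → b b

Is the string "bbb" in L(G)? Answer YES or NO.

Convert to CNF:
  S -> S T1 | T0 A | T2 T2 | c
  A -> T0 T0
  T0 -> b
  T1 -> a
  T2 -> c

CYK table (by increasing span):
  T[0,0] 'b' = {T0}  orig:{}
  T[1,1] 'b' = {T0}  orig:{}
  T[2,2] 'b' = {T0}  orig:{}
  T[0,1] 'bb' = {A}
  T[1,2] 'bb' = {A}
  T[0,2] 'bbb' = {S}

S ∈ T[0,2] ⇒ YES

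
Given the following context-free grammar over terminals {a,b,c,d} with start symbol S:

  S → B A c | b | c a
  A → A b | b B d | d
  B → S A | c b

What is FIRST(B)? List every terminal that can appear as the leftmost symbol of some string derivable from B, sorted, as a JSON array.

FIRST iteration:
[1]
  A via A→b B d: +{b}
  A via A→d: +{d}
  B via B→c b: +{c}
  S via S→B A c: +{c}
  S via S→b: +{b}
  FIRST(S)={b,c}  FIRST(A)={b,d}  FIRST(B)={c}
[2]
  B via B→S A: +{b}
  FIRST(S)={b,c}  FIRST(A)={b,d}  FIRST(B)={b,c}
[3] done
  FIRST(S)={b,c}  FIRST(A)={b,d}  FIRST(B)={b,c}

FIRST(B) = ["b", "c"]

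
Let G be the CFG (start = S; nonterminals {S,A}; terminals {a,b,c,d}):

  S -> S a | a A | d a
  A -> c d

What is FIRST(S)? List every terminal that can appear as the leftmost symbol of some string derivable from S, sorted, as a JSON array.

FIRST iteration:
iter 1:
  A via A→c d: +{c}
  S via S→a A: +{a}
  S via S→d a: +{d}
  FIRST[S]={a,d}  FIRST[A]={c}
iter 2: — fixpoint
  FIRST[S]={a,d}  FIRST[A]={c}

FIRST(S) = ["a", "d"]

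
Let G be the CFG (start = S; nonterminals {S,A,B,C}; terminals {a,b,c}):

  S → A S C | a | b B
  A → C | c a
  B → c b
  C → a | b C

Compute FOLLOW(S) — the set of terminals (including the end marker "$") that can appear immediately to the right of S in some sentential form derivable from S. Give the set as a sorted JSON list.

FIRST iteration:
pass 1:
  A via A→c a: +{c}
  B via B→c b: +{c}
  C via C→a: +{a}
  C via C→b C: +{b}
  S via S→A S C: +{c}
  S via S→a: +{a}
  S via S→b B: +{b}
  S: {a,b,c}  A: {c}  B: {c}  C: {a,b}
pass 2:
  A via A→C: +{a,b}
  S: {a,b,c}  A: {a,b,c}  B: {c}  C: {a,b}
pass 3: (no change)
  S: {a,b,c}  A: {a,b,c}  B: {c}  C: {a,b}

FOLLOW iteration:
initialize: $ ∈ FOLLOW(S)
round 1:
  S→A S C: FOLLOW(A) ⊇ FIRST(S) = {a,b,c}; new: +{a,b,c}
  S→A S C: FOLLOW(S) ⊇ FIRST(C) = {a,b}; new: +{a,b}
  S→A S C: FOLLOW(C) ⊇ FOLLOW(S) ⊇ {$,a,b}; new: +{$,a,b}
  S→b B: FOLLOW(B) ⊇ FOLLOW(S) ⊇ {$,a,b}; new: +{$,a,b}
  S: {$,a,b}  A: {a,b,c}  B: {$,a,b}  C: {$,a,b}
round 2:
  A→C: FOLLOW(C) ⊇ FOLLOW(A) ⊇ {a,b,c}; new: +{c}
  S: {$,a,b}  A: {a,b,c}  B: {$,a,b}  C: {$,a,b,c}
round 3: (no change)
  S: {$,a,b}  A: {a,b,c}  B: {$,a,b}  C: {$,a,b,c}

FOLLOW(S) = ["$", "a", "b"]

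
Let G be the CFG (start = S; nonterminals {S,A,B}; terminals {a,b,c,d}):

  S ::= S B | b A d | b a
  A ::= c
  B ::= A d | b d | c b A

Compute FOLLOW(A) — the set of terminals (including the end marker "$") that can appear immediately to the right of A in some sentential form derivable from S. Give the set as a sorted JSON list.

Compute FIRST by fixpoint:
[1]
  A via A→c: +{c}
  B via B→A d: +{c}
  B via B→b d: +{b}
  S via S→b A d: +{b}
  FIRST(S)={b}  FIRST(A)={c}  FIRST(B)={b,c}
[2] (no change)
  FIRST(S)={b}  FIRST(A)={c}  FIRST(B)={b,c}

FOLLOW sets:
FOLLOW(S) := {$}
round 1:
  B→A d: FOLLOW(A) ⊇ FIRST(d) = {d}; new: +{d}
  S→S B: FOLLOW(S) ⊇ FIRST(B) = {b,c}; new: +{b,c}
  S→S B: FOLLOW(B) ⊇ FOLLOW(S) ⊇ {$,b,c}; new: +{$,b,c}
  FOLLOW[S]={$,b,c}  FOLLOW[A]={d}  FOLLOW[B]={$,b,c}
round 2:
  B→c b A: FOLLOW(A) ⊇ FOLLOW(B) ⊇ {$,b,c}; new: +{$,b,c}
  FOLLOW[S]={$,b,c}  FOLLOW[A]={$,b,c,d}  FOLLOW[B]={$,b,c}
round 3: (no change)
  FOLLOW[S]={$,b,c}  FOLLOW[A]={$,b,c,d}  FOLLOW[B]={$,b,c}

FOLLOW(A) = ["$", "b", "c", "d"]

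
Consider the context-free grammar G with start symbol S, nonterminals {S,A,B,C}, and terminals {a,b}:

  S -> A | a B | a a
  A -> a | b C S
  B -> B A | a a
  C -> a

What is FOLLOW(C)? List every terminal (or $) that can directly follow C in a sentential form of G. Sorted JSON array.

FIRST sets, iterate to fixpoint:
[1]
  A via A→a: +{a}
  A via A→b C S: +{b}
  B via B→a a: +{a}
  C via C→a: +{a}
  S via S→A: +{a,b}
  FIRST(S)={a,b}  FIRST(A)={a,b}  FIRST(B)={a}  FIRST(C)={a}
[2] — fixpoint
  FIRST(S)={a,b}  FIRST(A)={a,b}  FIRST(B)={a}  FIRST(C)={a}

FOLLOW sets:
FOLLOW(S) := {$}
[1]
  A→b C S: FOLLOW(C) ⊇ FIRST(S) = {a,b}; new: +{a,b}
  B→B A: FOLLOW(B) ⊇ FIRST(A) = {a,b}; new: +{a,b}
  B→B A: FOLLOW(A) ⊇ FOLLOW(B) ⊇ {a,b}; new: +{a,b}
  S→A: FOLLOW(A) ⊇ FOLLOW(S) ⊇ {$}; new: +{$}
  S→a B: FOLLOW(B) ⊇ FOLLOW(S) ⊇ {$}; new: +{$}
  FOLLOW(S)={$}  FOLLOW(A)={$,a,b}  FOLLOW(B)={$,a,b}  FOLLOW(C)={a,b}
[2]
  A→b C S: FOLLOW(S) ⊇ FOLLOW(A) ⊇ {$,a,b}; new: +{a,b}
  FOLLOW(S)={$,a,b}  FOLLOW(A)={$,a,b}  FOLLOW(B)={$,a,b}  FOLLOW(C)={a,b}
[3] (stable)
  FOLLOW(S)={$,a,b}  FOLLOW(A)={$,a,b}  FOLLOW(B)={$,a,b}  FOLLOW(C)={a,b}

FOLLOW(C) = ["a", "b"]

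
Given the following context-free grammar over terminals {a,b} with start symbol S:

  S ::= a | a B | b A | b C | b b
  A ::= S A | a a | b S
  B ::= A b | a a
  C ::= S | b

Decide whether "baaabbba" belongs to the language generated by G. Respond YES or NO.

Convert to CNF:
  S -> T0 B | T1 A | T1 C | T1 T1 | a
  A -> S A | T0 T0 | T1 S
  B -> A T1 | T0 T0
  C -> T0 B | T1 A | T1 C | T1 T1 | a | b
  T0 -> a
  T1 -> b

CYK table (by increasing span):
  [0..0]={C,T1}  "b"  orig:{C}
  [1..1]={C,S,T0}  "a"  orig:{C,S}
  [2..2]={C,S,T0}  "a"  orig:{C,S}
  [3..3]={C,S,T0}  "a"  orig:{C,S}
  [4..4]={C,T1}  "b"  orig:{C}
  [5..5]={C,T1}  "b"  orig:{C}
  [6..6]={C,T1}  "b"  orig:{C}
  [7..7]={C,S,T0}  "a"  orig:{C,S}
  [0..1]={A,C,S}  "ba"
  [1..2]={A,B}  "aa"
  [2..3]={A,B}  "aa"
  [3..4]=∅  "ab"
  [4..5]={C,S}  "bb"
  [5..6]={C,S}  "bb"
  [6..7]={A,C,S}  "ba"
  [0..2]={C,S}  "baa"
  [1..3]={A,C,S}  "aaa"
  [2..4]={B}  "aab"
  [3..5]=∅  "abb"
  [4..6]={A,C,S}  "bbb"
  [5..7]={A,C,S}  "bba"
  [0..3]={A,C,S}  "baaa"
  [1..4]={B,C,S}  "aaab"
  [2..5]=∅  "aabb"
  [3..6]={A}  "abbb"
  [4..7]={A,C,S}  "bbba"
  [0..4]={A,B,C,S}  "baaab"
  [1..5]=∅  "aaabb"
  [2..6]={A}  "aabbb"
  [3..7]={A}  "abbba"
  [0..5]={B}  "baaabb"
  [1..6]={A}  "aaabbb"
  [2..7]={A}  "aabbba"
  [0..6]={A,C,S}  "baaabbb"
  [1..7]={A}  "aaabbba"
  [0..7]={A,C,S}  "baaabbba"

S ∈ T[0,7] ⇒ YES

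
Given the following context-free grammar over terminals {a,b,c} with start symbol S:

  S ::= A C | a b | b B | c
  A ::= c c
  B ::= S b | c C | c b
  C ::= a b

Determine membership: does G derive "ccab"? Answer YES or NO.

Convert to CNF:
  S -> A C | T1 B | T2 T1 | c
  A -> T0 T0
  B -> S T1 | T0 C | T0 T1
  C -> T2 T1
  T0 -> c
  T1 -> b
  T2 -> a

CYK table (by increasing span):
  cell(0,0) c: {S,T0}  orig:{S}
  cell(1,1) c: {S,T0}  orig:{S}
  cell(2,2) a: {T2}  orig:{}
  cell(3,3) b: {T1}  orig:{}
  cell(0,1) cc: {A}
  cell(1,2) ca: ∅
  cell(2,3) ab: {C,S}
  cell(0,2) cca: ∅
  cell(1,3) cab: {B}
  cell(0,3) ccab: {S}

S ∈ T[0,3] ⇒ YES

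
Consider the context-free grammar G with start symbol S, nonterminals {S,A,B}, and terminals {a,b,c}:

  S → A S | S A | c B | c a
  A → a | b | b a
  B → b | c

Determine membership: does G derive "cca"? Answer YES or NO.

CNF form of G:
  S -> A S | S A | T2 B | T2 T1
  A -> T0 T1 | a | b
  B -> b | c
  T0 -> b
  T1 -> a
  T2 -> c

Fill CYK table bottom-up:
  cell(0,0) c: {B,T2}  orig:{B}
  cell(1,1) c: {B,T2}  orig:{B}
  cell(2,2) a: {A,T1}  orig:{A}
  cell(0,1) cc: {S}
  cell(1,2) ca: {S}
  cell(0,2) cca: {S}

S ∈ T[0,2] ⇒ YES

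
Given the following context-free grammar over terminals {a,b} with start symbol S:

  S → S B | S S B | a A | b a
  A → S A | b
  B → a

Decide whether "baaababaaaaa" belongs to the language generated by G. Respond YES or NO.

Convert to CNF:
  S -> S B | S X2 | T0 A | T1 T0
  A -> S A | b
  B -> a
  T0 -> a
  T1 -> b
  X2 -> S B

Fill CYK table bottom-up:
  cell(0,0) b: {A,T1}  orig:{A}
  cell(1,1) a: {B,T0}  orig:{B}
  cell(2,2) a: {B,T0}  orig:{B}
  cell(3,3) a: {B,T0}  orig:{B}
  cell(4,4) b: {A,T1}  orig:{A}
  cell(5,5) a: {B,T0}  orig:{B}
  cell(6,6) b: {A,T1}  orig:{A}
  cell(7,7) a: {B,T0}  orig:{B}
  cell(8,8) a: {B,T0}  orig:{B}
  cell(9,9) a: {B,T0}  orig:{B}
  cell(10,10) a: {B,T0}  orig:{B}
  cell(11,11) a: {B,T0}  orig:{B}
  cell(0,1) ba: {S}
  cell(1,2) aa: ∅
  cell(2,3) aa: ∅
  cell(3,4) ab: {S}
  cell(4,5) ba: {S}
  cell(5,6) ab: {S}
  cell(6,7) ba: {S}
  cell(7,8) aa: ∅
  cell(8,9) aa: ∅
  cell(9,10) aa: ∅
  cell(10,11) aa: ∅
  cell(0,2) baa: {S,X2}  orig:{S}
  cell(1,3) aaa: ∅
  cell(2,4) aab: ∅
  cell(3,5) aba: {S,X2}  orig:{S}
  cell(4,6) bab: {A}
  cell(5,7) aba: {S,X2}  orig:{S}
  cell(6,8) baa: {S,X2}  orig:{S}
  cell(7,9) aaa: ∅
  cell(8,10) aaa: ∅
  cell(9,11) aaa: ∅
  cell(0,3) baaa: {S,X2}  orig:{S}
  cell(1,4) aaab: ∅
  cell(2,5) aaba: ∅
  cell(3,6) abab: {A,S}
  cell(4,7) baba: ∅
  cell(5,8) abaa: {S,X2}  orig:{S}
  cell(6,9) baaa: {S,X2}  orig:{S}
  cell(7,10) aaaa: ∅
  cell(8,11) aaaa: ∅
  cell(0,4) baaab: {A}
  cell(1,5) aaaba: ∅
  cell(2,6) aabab: {S}
  cell(3,7) ababa: {S,X2}  orig:{S}
  cell(4,8) babaa: {S}
  cell(5,9) abaaa: {S,X2}  orig:{S}
  cell(6,10) baaaa: {S,X2}  orig:{S}
  cell(7,11) aaaaa: ∅
  cell(0,5) baaaba: {S}
  cell(1,6) aaabab: ∅
  cell(2,7) aababa: {S,X2}  orig:{S}
  cell(3,8) ababaa: {S,X2}  orig:{S}
  cell(4,9) babaaa: {S,X2}  orig:{S}
  cell(5,10) abaaaa: {S,X2}  orig:{S}
  cell(6,11) baaaaa: {S,X2}  orig:{S}
  cell(0,6) baaabab: {A}
  cell(1,7) aaababa: ∅
  cell(2,8) aababaa: {S,X2}  orig:{S}
  cell(3,9) ababaaa: {S,X2}  orig:{S}
  cell(4,10) babaaaa: {S,X2}  orig:{S}
  cell(5,11) abaaaaa: {S,X2}  orig:{S}
  cell(0,7) baaababa: {S}
  cell(1,8) aaababaa: ∅
  cell(2,9) aababaaa: {S,X2}  orig:{S}
  cell(3,10) ababaaaa: {S,X2}  orig:{S}
  cell(4,11) babaaaaa: {S,X2}  orig:{S}
  cell(0,8) baaababaa: {S,X2}  orig:{S}
  cell(1,9) aaababaaa: ∅
  cell(2,10) aababaaaa: {S,X2}  orig:{S}
  cell(3,11) ababaaaaa: {S,X2}  orig:{S}
  cell(0,9) baaababaaa: {S,X2}  orig:{S}
  cell(1,10) aaababaaaa: ∅
  cell(2,11) aababaaaaa: {S,X2}  orig:{S}
  cell(0,10) baaababaaaa: {S,X2}  orig:{S}
  cell(1,11) aaababaaaaa: ∅
  cell(0,11) baaababaaaaa: {S,X2}  orig:{S}

S ∈ T[0,11] ⇒ YES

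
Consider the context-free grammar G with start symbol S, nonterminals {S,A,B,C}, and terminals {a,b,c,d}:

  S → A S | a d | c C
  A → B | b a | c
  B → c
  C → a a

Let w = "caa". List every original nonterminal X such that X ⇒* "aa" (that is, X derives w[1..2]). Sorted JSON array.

CNF form of G:
  S -> A S | T1 T2 | T3 C
  A -> T0 T1 | c
  B -> c
  C -> T1 T1
  T0 -> b
  T1 -> a
  T2 -> d
  T3 -> c

Fill CYK table bottom-up — only the sub-triangle for w[1..2]:
  [1..1]={T1}  "a"  orig:{}
  [2..2]={T1}  "a"  orig:{}
  [1..2]={C}  "aa"

Original NTs in T[1,2] deriving "aa": ["C"]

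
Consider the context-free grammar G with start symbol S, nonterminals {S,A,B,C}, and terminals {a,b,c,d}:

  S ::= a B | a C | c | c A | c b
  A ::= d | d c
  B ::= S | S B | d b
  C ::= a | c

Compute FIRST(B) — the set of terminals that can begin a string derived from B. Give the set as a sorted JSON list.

Compute FIRST by fixpoint:
[1]
  A via A→d: +{d}
  B via B→d b: +{d}
  C via C→a: +{a}
  C via C→c: +{c}
  S via S→a B: +{a}
  S via S→c: +{c}
  S: {a,c}  A: {d}  B: {d}  C: {a,c}
[2]
  B via B→S: +{a,c}
  S: {a,c}  A: {d}  B: {a,c,d}  C: {a,c}
[3] (no change)
  S: {a,c}  A: {d}  B: {a,c,d}  C: {a,c}

FIRST(B) = ["a", "c", "d"]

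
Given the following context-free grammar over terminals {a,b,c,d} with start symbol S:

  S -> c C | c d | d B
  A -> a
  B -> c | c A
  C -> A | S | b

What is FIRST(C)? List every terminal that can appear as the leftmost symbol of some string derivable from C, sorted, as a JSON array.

FIRST iteration:
pass 1:
  A via A→a: +{a}
  B via B→c: +{c}
  C via C→A: +{a}
  C via C→b: +{b}
  S via S→c C: +{c}
  S via S→d B: +{d}
  S: {c,d}  A: {a}  B: {c}  C: {a,b}
pass 2:
  C via C→S: +{c,d}
  S: {c,d}  A: {a}  B: {c}  C: {a,b,c,d}
pass 3: (stable)
  S: {c,d}  A: {a}  B: {c}  C: {a,b,c,d}

FIRST(C) = ["a", "b", "c", "d"]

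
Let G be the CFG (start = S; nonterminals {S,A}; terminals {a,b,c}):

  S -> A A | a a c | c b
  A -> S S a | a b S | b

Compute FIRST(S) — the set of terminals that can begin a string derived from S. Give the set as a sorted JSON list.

Compute FIRST by fixpoint:
pass 1:
  A via A→a b S: +{a}
  A via A→b: +{b}
  S via S→A A: +{a,b}
  S via S→c b: +{c}
  S: {a,b,c}  A: {a,b}
pass 2:
  A via A→S S a: +{c}
  S: {a,b,c}  A: {a,b,c}
pass 3: done
  S: {a,b,c}  A: {a,b,c}

FIRST(S) = ["a", "b", "c"]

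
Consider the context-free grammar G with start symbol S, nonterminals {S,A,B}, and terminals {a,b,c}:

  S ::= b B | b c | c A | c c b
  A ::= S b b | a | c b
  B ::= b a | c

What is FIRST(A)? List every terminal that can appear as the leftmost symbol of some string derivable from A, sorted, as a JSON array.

Compute FIRST by fixpoint:
round 1:
  A via A→a: +{a}
  A via A→c b: +{c}
  B via B→b a: +{b}
  B via B→c: +{c}
  S via S→b B: +{b}
  S via S→c A: +{c}
  FIRST(S)={b,c}  FIRST(A)={a,c}  FIRST(B)={b,c}
round 2:
  A via A→S b b: +{b}
  FIRST(S)={b,c}  FIRST(A)={a,b,c}  FIRST(B)={b,c}
round 3: — fixpoint
  FIRST(S)={b,c}  FIRST(A)={a,b,c}  FIRST(B)={b,c}

FIRST(A) = ["a", "b", "c"]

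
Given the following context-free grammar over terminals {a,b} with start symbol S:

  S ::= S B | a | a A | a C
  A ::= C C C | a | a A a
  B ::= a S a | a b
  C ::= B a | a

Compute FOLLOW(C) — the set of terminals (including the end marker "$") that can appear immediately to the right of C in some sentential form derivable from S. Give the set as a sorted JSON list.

FIRST iteration:
round 1:
  A via A→a: +{a}
  B via B→a S a: +{a}
  C via C→B a: +{a}
  S via S→a: +{a}
  FIRST[S]={a}  FIRST[A]={a}  FIRST[B]={a}  FIRST[C]={a}
round 2: — fixpoint
  FIRST[S]={a}  FIRST[A]={a}  FIRST[B]={a}  FIRST[C]={a}

FOLLOW iteration:
seed FOLLOW(S) with $
pass 1:
  A→C C C: FOLLOW(C) ⊇ FIRST(C) = {a}; new: +{a}
  A→a A a: FOLLOW(A) ⊇ FIRST(a) = {a}; new: +{a}
  B→a S a: FOLLOW(S) ⊇ FIRST(a) = {a}; new: +{a}
  C→B a: FOLLOW(B) ⊇ FIRST(a) = {a}; new: +{a}
  S→S B: FOLLOW(B) ⊇ FOLLOW(S) ⊇ {$,a}; new: +{$}
  S→a A: FOLLOW(A) ⊇ FOLLOW(S) ⊇ {$,a}; new: +{$}
  S→a C: FOLLOW(C) ⊇ FOLLOW(S) ⊇ {$,a}; new: +{$}
  FOLLOW(S)={$,a}  FOLLOW(A)={$,a}  FOLLOW(B)={$,a}  FOLLOW(C)={$,a}
pass 2: — fixpoint
  FOLLOW(S)={$,a}  FOLLOW(A)={$,a}  FOLLOW(B)={$,a}  FOLLOW(C)={$,a}

FOLLOW(C) = ["$", "a"]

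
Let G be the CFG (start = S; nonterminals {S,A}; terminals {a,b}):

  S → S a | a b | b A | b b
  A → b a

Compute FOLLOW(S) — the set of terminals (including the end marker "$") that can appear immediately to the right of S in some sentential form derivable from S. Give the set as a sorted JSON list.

FIRST sets, iterate to fixpoint:
round 1:
  A via A→b a: +{b}
  S via S→a b: +{a}
  S via S→b A: +{b}
  S: {a,b}  A: {b}
round 2: (stable)
  S: {a,b}  A: {b}

FOLLOW iteration:
FOLLOW(S) := {$}
iter 1:
  S→S a: FOLLOW(S) ⊇ FIRST(a) = {a}; new: +{a}
  S→b A: FOLLOW(A) ⊇ FOLLOW(S) ⊇ {$,a}; new: +{$,a}
  FOLLOW(S)={$,a}  FOLLOW(A)={$,a}
iter 2: — fixpoint
  FOLLOW(S)={$,a}  FOLLOW(A)={$,a}

FOLLOW(S) = ["$", "a"]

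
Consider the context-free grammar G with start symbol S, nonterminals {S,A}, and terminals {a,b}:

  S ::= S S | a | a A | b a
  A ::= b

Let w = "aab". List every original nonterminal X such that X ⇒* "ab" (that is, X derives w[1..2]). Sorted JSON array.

Convert to CNF:
  S -> S S | T0 A | T1 T0 | a
  A -> b
  T0 -> a
  T1 -> b

CYK fill (cells [i..j] with 1 ≤ i ≤ j ≤ 2 only):
  cell(1,1) a: {S,T0}  orig:{S}
  cell(2,2) b: {A,T1}  orig:{A}
  cell(1,2) ab: {S}

Original NTs in T[1,2] deriving "ab": ["S"]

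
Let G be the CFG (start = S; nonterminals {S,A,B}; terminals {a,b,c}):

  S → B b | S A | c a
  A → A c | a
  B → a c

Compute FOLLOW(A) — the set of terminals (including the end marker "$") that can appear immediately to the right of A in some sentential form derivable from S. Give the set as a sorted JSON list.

FIRST iteration:
iter 1:
  A via A→a: +{a}
  B via B→a c: +{a}
  S via S→B b: +{a}
  S via S→c a: +{c}
  FIRST[S]={a,c}  FIRST[A]={a}  FIRST[B]={a}
iter 2: (stable)
  FIRST[S]={a,c}  FIRST[A]={a}  FIRST[B]={a}

FOLLOW sets:
seed FOLLOW(S) with $
pass 1:
  A→A c: FOLLOW(A) ⊇ FIRST(c) = {c}; new: +{c}
  S→B b: FOLLOW(B) ⊇ FIRST(b) = {b}; new: +{b}
  S→S A: FOLLOW(S) ⊇ FIRST(A) = {a}; new: +{a}
  S→S A: FOLLOW(A) ⊇ FOLLOW(S) ⊇ {$,a}; new: +{$,a}
  FOLLOW(S)={$,a}  FOLLOW(A)={$,a,c}  FOLLOW(B)={b}
pass 2: done
  FOLLOW(S)={$,a}  FOLLOW(A)={$,a,c}  FOLLOW(B)={b}

FOLLOW(A) = ["$", "a", "c"]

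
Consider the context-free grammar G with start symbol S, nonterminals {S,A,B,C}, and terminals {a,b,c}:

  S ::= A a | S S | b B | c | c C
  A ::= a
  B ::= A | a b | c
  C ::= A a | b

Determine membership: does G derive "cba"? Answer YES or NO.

Convert to CNF:
  S -> A T0 | S S | T1 B | T2 C | c
  A -> a
  B -> T0 T1 | a | c
  C -> A T0 | b
  T0 -> a
  T1 -> b
  T2 -> c

CYK table (by increasing span):
  [0..0]={B,S,T2}  "c"  orig:{B,S}
  [1..1]={C,T1}  "b"  orig:{C}
  [2..2]={A,B,T0}  "a"  orig:{A,B}
  [0..1]={S}  "cb"
  [1..2]={S}  "ba"
  [0..2]={S}  "cba"

S ∈ T[0,2] ⇒ YES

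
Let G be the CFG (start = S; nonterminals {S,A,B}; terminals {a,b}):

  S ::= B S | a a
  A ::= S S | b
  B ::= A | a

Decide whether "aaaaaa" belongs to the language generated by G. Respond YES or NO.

CNF form of G:
  S -> B S | T0 T0
  A -> S S | b
  B -> S S | a | b
  T0 -> a

Fill CYK table bottom-up:
  [0..0]={B,T0}  "a"  orig:{B}
  [1..1]={B,T0}  "a"  orig:{B}
  [2..2]={B,T0}  "a"  orig:{B}
  [3..3]={B,T0}  "a"  orig:{B}
  [4..4]={B,T0}  "a"  orig:{B}
  [5..5]={B,T0}  "a"  orig:{B}
  [0..1]={S}  "aa"
  [1..2]={S}  "aa"
  [2..3]={S}  "aa"
  [3..4]={S}  "aa"
  [4..5]={S}  "aa"
  [0..2]={S}  "aaa"
  [1..3]={S}  "aaa"
  [2..4]={S}  "aaa"
  [3..5]={S}  "aaa"
  [0..3]={A,B,S}  "aaaa"
  [1..4]={A,B,S}  "aaaa"
  [2..5]={A,B,S}  "aaaa"
  [0..4]={A,B,S}  "aaaaa"
  [1..5]={A,B,S}  "aaaaa"
  [0..5]={A,B,S}  "aaaaaa"

S ∈ T[0,5] ⇒ YES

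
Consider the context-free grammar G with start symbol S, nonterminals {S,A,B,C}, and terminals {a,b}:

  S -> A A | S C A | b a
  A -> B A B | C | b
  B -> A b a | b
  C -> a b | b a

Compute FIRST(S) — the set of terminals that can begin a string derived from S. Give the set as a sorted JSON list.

Compute FIRST by fixpoint:
iter 1:
  A via A→b: +{b}
  B via B→A b a: +{b}
  C via C→a b: +{a}
  C via C→b a: +{b}
  S via S→A A: +{b}
  FIRST(S)={b}  FIRST(A)={b}  FIRST(B)={b}  FIRST(C)={a,b}
iter 2:
  A via A→C: +{a}
  B via B→A b a: +{a}
  S via S→A A: +{a}
  FIRST(S)={a,b}  FIRST(A)={a,b}  FIRST(B)={a,b}  FIRST(C)={a,b}
iter 3: (stable)
  FIRST(S)={a,b}  FIRST(A)={a,b}  FIRST(B)={a,b}  FIRST(C)={a,b}

FIRST(S) = ["a", "b"]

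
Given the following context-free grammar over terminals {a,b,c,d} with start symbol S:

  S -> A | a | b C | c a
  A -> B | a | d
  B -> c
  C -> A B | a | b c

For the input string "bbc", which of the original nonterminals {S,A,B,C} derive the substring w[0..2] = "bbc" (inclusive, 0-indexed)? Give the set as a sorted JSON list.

CNF form of G:
  S -> T0 C | T1 T2 | a | c | d
  A -> a | c | d
  B -> c
  C -> A B | T0 T1 | a
  T0 -> b
  T1 -> c
  T2 -> a

Fill CYK table bottom-up (cells [i..j] with 0 ≤ i ≤ j ≤ 2 only):
  T[0,0] 'b' = {T0}  orig:{}
  T[1,1] 'b' = {T0}  orig:{}
  T[2,2] 'c' = {A,B,S,T1}  orig:{A,B,S}
  T[0,1] 'bb' = ∅
  T[1,2] 'bc' = {C}
  T[0,2] 'bbc' = {S}

Original NTs in T[0,2] deriving "bbc": ["S"]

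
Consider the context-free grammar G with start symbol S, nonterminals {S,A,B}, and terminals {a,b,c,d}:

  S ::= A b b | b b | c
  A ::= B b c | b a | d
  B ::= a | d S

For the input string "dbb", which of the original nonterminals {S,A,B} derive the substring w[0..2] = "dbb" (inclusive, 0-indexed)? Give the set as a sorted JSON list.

Convert to CNF:
  S -> A X5 | T0 T0 | c
  A -> B X4 | T0 T2 | d
  B -> T3 S | a
  T0 -> b
  T1 -> c
  T2 -> a
  T3 -> d
  X4 -> T0 T1
  X5 -> T0 T0

CYK table (by increasing span) (cells [i..j] with 0 ≤ i ≤ j ≤ 2 only):
  [0..0]={A,T3}  "d"  orig:{A}
  [1..1]={T0}  "b"  orig:{}
  [2..2]={T0}  "b"  orig:{}
  [0..1]=∅  "db"
  [1..2]={S,X5}  "bb"  orig:{S}
  [0..2]={B,S}  "dbb"

Original NTs in T[0,2] deriving "dbb": ["B", "S"]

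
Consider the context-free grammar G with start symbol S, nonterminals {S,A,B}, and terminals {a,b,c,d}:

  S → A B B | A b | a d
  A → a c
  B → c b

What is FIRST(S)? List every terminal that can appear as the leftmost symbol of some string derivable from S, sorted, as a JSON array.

FIRST iteration:
round 1:
  A via A→a c: +{a}
  B via B→c b: +{c}
  S via S→A B B: +{a}
  FIRST(S)={a}  FIRST(A)={a}  FIRST(B)={c}
round 2: done
  FIRST(S)={a}  FIRST(A)={a}  FIRST(B)={c}

FIRST(S) = ["a"]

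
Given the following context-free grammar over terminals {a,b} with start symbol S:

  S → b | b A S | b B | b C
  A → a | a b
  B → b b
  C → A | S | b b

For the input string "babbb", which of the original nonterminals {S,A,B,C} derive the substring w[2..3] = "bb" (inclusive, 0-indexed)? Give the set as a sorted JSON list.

Convert to CNF:
  S -> T1 B | T1 C | T1 X3 | b
  A -> T0 T1 | a
  B -> T1 T1
  C -> T0 T1 | T1 B | T1 C | T1 T1 | T1 X2 | a | b
  T0 -> a
  T1 -> b
  X2 -> A S
  X3 -> A S

Fill CYK table bottom-up (cells [i..j] with 2 ≤ i ≤ j ≤ 3 only):
  cell(2,2) b: {C,S,T1}  orig:{C,S}
  cell(3,3) b: {C,S,T1}  orig:{C,S}
  cell(2,3) bb: {B,C,S}

Original NTs in T[2,3] deriving "bb": ["B", "C", "S"]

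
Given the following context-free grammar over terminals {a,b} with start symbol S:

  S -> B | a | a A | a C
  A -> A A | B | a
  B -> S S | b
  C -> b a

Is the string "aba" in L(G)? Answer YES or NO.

Convert to CNF:
  S -> S S | T1 A | T1 C | a | b
  A -> A A | S S | a | b
  B -> S S | b
  C -> T0 T1
  T0 -> b
  T1 -> a

Fill CYK table bottom-up:
  [0..0]={A,S,T1}  "a"  orig:{A,S}
  [1..1]={A,B,S,T0}  "b"  orig:{A,B,S}
  [2..2]={A,S,T1}  "a"  orig:{A,S}
  [0..1]={A,B,S}  "ab"
  [1..2]={A,B,C,S}  "ba"
  [0..2]={A,B,S}  "aba"

S ∈ T[0,2] ⇒ YES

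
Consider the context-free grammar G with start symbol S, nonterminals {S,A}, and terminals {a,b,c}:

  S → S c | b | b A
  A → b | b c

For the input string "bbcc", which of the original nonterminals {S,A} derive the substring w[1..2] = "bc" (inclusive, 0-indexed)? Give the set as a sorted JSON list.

CNF form of G:
  S -> S T1 | T0 A | b
  A -> T0 T1 | b
  T0 -> b
  T1 -> c

CYK fill (cells [i..j] with 1 ≤ i ≤ j ≤ 2 only):
  cell(1,1) b: {A,S,T0}  orig:{A,S}
  cell(2,2) c: {T1}  orig:{}
  cell(1,2) bc: {A,S}

Original NTs in T[1,2] deriving "bc": ["A", "S"]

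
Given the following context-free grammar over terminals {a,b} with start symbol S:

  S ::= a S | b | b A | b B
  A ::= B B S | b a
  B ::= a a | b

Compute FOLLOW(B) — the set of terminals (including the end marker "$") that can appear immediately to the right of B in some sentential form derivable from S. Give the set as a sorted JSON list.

FIRST iteration:
pass 1:
  A via A→b a: +{b}
  B via B→a a: +{a}
  B via B→b: +{b}
  S via S→a S: +{a}
  S via S→b: +{b}
  S: {a,b}  A: {b}  B: {a,b}
pass 2:
  A via A→B B S: +{a}
  S: {a,b}  A: {a,b}  B: {a,b}
pass 3: done
  S: {a,b}  A: {a,b}  B: {a,b}

FOLLOW iteration:
FOLLOW(S) := {$}
[1]
  A→B B S: FOLLOW(B) ⊇ FIRST(B) = {a,b}; new: +{a,b}
  S→b A: FOLLOW(A) ⊇ FOLLOW(S) ⊇ {$}; new: +{$}
  S→b B: FOLLOW(B) ⊇ FOLLOW(S) ⊇ {$}; new: +{$}
  FOLLOW(S)={$}  FOLLOW(A)={$}  FOLLOW(B)={$,a,b}
[2] (no change)
  FOLLOW(S)={$}  FOLLOW(A)={$}  FOLLOW(B)={$,a,b}

FOLLOW(B) = ["$", "a", "b"]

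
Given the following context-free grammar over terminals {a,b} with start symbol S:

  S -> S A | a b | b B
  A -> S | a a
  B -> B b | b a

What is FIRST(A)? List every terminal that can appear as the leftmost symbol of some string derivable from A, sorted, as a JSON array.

FIRST sets, iterate to fixpoint:
pass 1:
  A via A→a a: +{a}
  B via B→b a: +{b}
  S via S→a b: +{a}
  S via S→b B: +{b}
  FIRST(S)={a,b}  FIRST(A)={a}  FIRST(B)={b}
pass 2:
  A via A→S: +{b}
  FIRST(S)={a,b}  FIRST(A)={a,b}  FIRST(B)={b}
pass 3: (stable)
  FIRST(S)={a,b}  FIRST(A)={a,b}  FIRST(B)={b}

FIRST(A) = ["a", "b"]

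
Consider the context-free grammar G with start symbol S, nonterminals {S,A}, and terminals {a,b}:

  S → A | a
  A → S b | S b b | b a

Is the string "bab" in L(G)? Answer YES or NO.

Convert to CNF:
  S -> S T0 | S X3 | T0 T1 | a
  A -> S T0 | S X2 | T0 T1
  T0 -> b
  T1 -> a
  X2 -> T0 T0
  X3 -> T0 T0

Fill CYK table bottom-up:
  T[0,0] 'b' = {T0}  orig:{}
  T[1,1] 'a' = {S,T1}  orig:{S}
  T[2,2] 'b' = {T0}  orig:{}
  T[0,1] 'ba' = {A,S}
  T[1,2] 'ab' = {A,S}
  T[0,2] 'bab' = {A,S}

S ∈ T[0,2] ⇒ YES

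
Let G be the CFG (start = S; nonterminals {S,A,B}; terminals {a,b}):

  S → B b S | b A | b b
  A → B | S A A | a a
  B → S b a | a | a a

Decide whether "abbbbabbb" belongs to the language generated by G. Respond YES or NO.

CNF form of G:
  S -> B X5 | T0 A | T0 T0
  A -> S X2 | S X3 | T1 T1 | a
  B -> S X4 | T1 T1 | a
  T0 -> b
  T1 -> a
  X2 -> A A
  X3 -> T0 T1
  X4 -> T0 T1
  X5 -> T0 S

CYK fill:
  cell(0,0) a: {A,B,T1}  orig:{A,B}
  cell(1,1) b: {T0}  orig:{}
  cell(2,2) b: {T0}  orig:{}
  cell(3,3) b: {T0}  orig:{}
  cell(4,4) b: {T0}  orig:{}
  cell(5,5) a: {A,B,T1}  orig:{A,B}
  cell(6,6) b: {T0}  orig:{}
  cell(7,7) b: {T0}  orig:{}
  cell(8,8) b: {T0}  orig:{}
  cell(0,1) ab: ∅
  cell(1,2) bb: {S}
  cell(2,3) bb: {S}
  cell(3,4) bb: {S}
  cell(4,5) ba: {S,X3,X4}  orig:{S}
  cell(5,6) ab: ∅
  cell(6,7) bb: {S}
  cell(7,8) bb: {S}
  cell(0,2) abb: ∅
  cell(1,3) bbb: {X5}  orig:{}
  cell(2,4) bbb: {X5}  orig:{}
  cell(3,5) bba: {X5}  orig:{}
  cell(4,6) bab: ∅
  cell(5,7) abb: ∅
  cell(6,8) bbb: {X5}  orig:{}
  cell(0,3) abbb: {S}
  cell(1,4) bbbb: ∅
  cell(2,5) bbba: {A,B}
  cell(3,6) bbab: ∅
  cell(4,7) babb: ∅
  cell(5,8) abbb: {S}
  cell(0,4) abbbb: ∅
  cell(1,5) bbbba: {S}
  cell(2,6) bbbab: ∅
  cell(3,7) bbabb: ∅
  cell(4,8) babbb: {X5}  orig:{}
  cell(0,5) abbbba: {A,B}
  cell(1,6) bbbbab: ∅
  cell(2,7) bbbabb: ∅
  cell(3,8) bbabbb: ∅
  cell(0,6) abbbbab: ∅
  cell(1,7) bbbbabb: ∅
  cell(2,8) bbbabbb: {S}
  cell(0,7) abbbbabb: ∅
  cell(1,8) bbbbabbb: {X5}  orig:{}
  cell(0,8) abbbbabbb: {S}

S ∈ T[0,8] ⇒ YES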